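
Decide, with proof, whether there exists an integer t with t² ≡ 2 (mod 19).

Computing t² mod 19 for t = 0, 1, …, 9 (enough, by the symmetry t ↦ 19 − t) gives 0, 1, 4, 9, 16, 6, 17, 11, 7, 5.
So the quadratic residues mod 19 are {0, 1, 4, 5, 6, 7, 9, 11, 16, 17}, and 2 is not among them.
Therefore t² ≡ 2 (mod 19) has no solution.

There is no such integer.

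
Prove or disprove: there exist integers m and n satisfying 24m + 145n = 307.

Since gcd(24, 145) = 1, every integer is an integer combination of 24 and 145.
Run the Euclidean algorithm on 145 and 24: 145 = 6·24 + 1, 24 = 24·1 + 0.
Working back up the chain: 1 = 145 − 6·24. So 24·(-6) + 145·1 = 1.
Times 307: 24·(-1842) + 145·307 = 307, so (-1842, 307) solves it.
Shifting by a multiple of (145, −24) keeps it a solution: m = -1842 + 13·145 = 43, n = 307 − 13·24 = -5.
Indeed 24·43 + 145·(-5) = 1032 − 725 = 307.

m = 43, n = -5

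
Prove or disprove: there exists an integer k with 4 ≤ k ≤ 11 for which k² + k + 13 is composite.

At k = 4: 4² + 4 + 13 = 33 = 3·11, which is composite.

k = 4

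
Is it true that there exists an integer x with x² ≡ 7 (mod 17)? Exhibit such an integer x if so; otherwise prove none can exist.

Squares mod 17 repeat after x = 8 (as (−x)² = x²); for x = 0..8 they are 0, 1, 4, 9, 16, 8, 2, 15, 13.
So the quadratic residues mod 17 are {0, 1, 2, 4, 8, 9, 13, 15, 16}, and 7 is not among them.
Hence no integer x has x² ≡ 7 (mod 17).

There is no such integer.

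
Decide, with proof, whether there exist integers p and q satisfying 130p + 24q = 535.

No, no such integers exist.

gcd(130, 24) = 2, so every integer of the form 130p + 24q is a multiple of 2.
But 535 is not a multiple of 2 (it leaves remainder 1).
Therefore 130p + 24q = 535 has no solution in integers.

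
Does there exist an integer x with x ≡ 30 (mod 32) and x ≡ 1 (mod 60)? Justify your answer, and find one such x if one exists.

There is no such integer.

Both moduli are multiples of 4 = gcd(32, 60), so any solution would satisfy x ≡ 30 and x ≡ 1 modulo 4 simultaneously.
However 30 ≡ 2 and 1 ≡ 1 (mod 4), and 2 ≠ 1.
So no integer satisfies both congruences.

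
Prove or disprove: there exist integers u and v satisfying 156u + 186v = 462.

Every value of 156u + 186v is a multiple of gcd(156, 186) = 6; since 6 ∣ 462, solutions exist.
Dividing through by 6 reduces the equation to 26u + 31v = 77.
Euclidean algorithm: 31 = 1·26 + 5, 26 = 5·5 + 1, 5 = 5·1 + 0.
Unwinding: 1 = 26 − 5·5 = 26 − 5·(31 − 1·26) = −5·31 + 6·26, i.e. 26·6 + 31·(-5) = 1.
Multiplying through by 77: u = 6·77 = 462, v = (-5)·77 = -385 is a solution.
Subtracting 14·31 from u and adding 14·26 to v gives the tidier solution (28, -21).
Check: 156·28 + 186·(-21) = 4368 − 3906 = 462. ✓

u = 28, v = -21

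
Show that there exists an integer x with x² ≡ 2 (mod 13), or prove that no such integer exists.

Computing x² mod 13 for x = 0, 1, …, 6 (enough, by the symmetry x ↦ 13 − x) gives 0, 1, 4, 9, 3, 12, 10.
So the quadratic residues mod 13 are {0, 1, 3, 4, 9, 10, 12}, and 2 is not among them.
Therefore x² ≡ 2 (mod 13) has no solution.

No such integer exists.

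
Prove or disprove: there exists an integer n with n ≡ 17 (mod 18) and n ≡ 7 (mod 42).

There is no such integer.

Both moduli are multiples of 6 = gcd(18, 42), so any solution would satisfy n ≡ 17 and n ≡ 7 modulo 6 simultaneously.
However 17 ≡ 5 and 7 ≡ 1 (mod 6), and 5 ≠ 1.
Hence the system has no solution.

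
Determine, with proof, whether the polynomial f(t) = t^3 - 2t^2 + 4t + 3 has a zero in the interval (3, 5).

f has no root in that interval.

f(3) = 24 and f(5) = 98, both positive.
f'(t) = 3t^2 - 4t + 4 has discriminant (-4)² − 4·3·4 = -32 < 0, so f' has no real roots and is positive for every real t.
Hence f is strictly increasing on ℝ, and in particular on [3, 5]. A strictly monotone function with same-sign endpoint values stays positive on the whole interval, so f has no zero in (3, 5).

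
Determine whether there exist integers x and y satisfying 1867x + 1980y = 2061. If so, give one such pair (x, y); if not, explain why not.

x = 963, y = -907

1867 and 1980 are coprime, so 1867x + 1980y ranges over all of ℤ.
Euclidean algorithm: 1980 = 1·1867 + 113, 1867 = 16·113 + 59, 113 = 1·59 + 54, 59 = 1·54 + 5, 54 = 10·5 + 4, 5 = 1·4 + 1, 4 = 4·1 + 0.
Working back up the chain: 1 = 5 − 1·4 = 5 − (54 − 10·5) = −54 + 11·5 = −54 + 11·(59 − 1·54) = 11·59 − 12·54 = 11·59 − 12·(113 − 1·59) = −12·113 + 23·59 = −12·113 + 23·(1867 − 16·113) = 23·1867 − 380·113 = 23·1867 − 380·(1980 − 1·1867) = −380·1980 + 403·1867. So 1867·403 + 1980·(-380) = 1.
Scaling by 2061 gives the particular solution (x, y) = (830583, -783180).
Subtracting 419·1980 from x and adding 419·1867 to y gives the tidier solution (963, -907).
Check: 1867·963 + 1980·(-907) = 1797921 − 1795860 = 2061. ✓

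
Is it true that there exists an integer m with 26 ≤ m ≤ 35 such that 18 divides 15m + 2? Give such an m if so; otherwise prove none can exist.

For m = 26, 27, …, 35 the values of 15m + 2 modulo 18 are 14, 11, 8, 5, 2, 17, 14, 11, 8, 5 respectively.
The residue 0 does not occur, so no m in [26, 35] makes 15m + 2 a multiple of 18.

No such integer m in that range exists.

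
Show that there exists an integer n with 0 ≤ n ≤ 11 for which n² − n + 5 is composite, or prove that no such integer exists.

n = 6

At n = 6: 6² − 6 + 5 = 35 = 5·7, which is composite.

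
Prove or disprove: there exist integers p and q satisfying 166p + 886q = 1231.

Both 166 and 886 are divisible by gcd(166, 886) = 2, hence so is any combination 166p + 886q.
However 1231 leaves remainder 1 on division by 2.
Hence no integers p, q satisfy the equation.

No, no such integers exist.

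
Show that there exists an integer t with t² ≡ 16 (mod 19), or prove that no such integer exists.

Take t = 4. Then 4² = 16, and since 0 ≤ 16 < 19 this is already reduced: 4² ≡ 16 (mod 19).

t = 4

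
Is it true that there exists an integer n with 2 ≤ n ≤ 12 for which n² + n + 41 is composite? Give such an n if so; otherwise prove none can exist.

The values for n = 2, 3, …, 12 are 47, 53, 61, 71, 83, 97, 113, 131, 151, 173, 197, and each of these is prime.
So no value in the range makes the expression composite.

No such integer n in that range exists.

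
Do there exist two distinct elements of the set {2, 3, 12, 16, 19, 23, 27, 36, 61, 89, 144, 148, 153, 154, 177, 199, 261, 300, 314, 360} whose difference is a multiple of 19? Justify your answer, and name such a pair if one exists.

Reduce each element mod 19: 2↦2, 3↦3, 12↦12, 16↦16, 19↦0, 23↦4, 27↦8, 36↦17, 61↦4, 89↦13, 144↦11, 148↦15, 153↦1, 154↦2, 177↦6, 199↦9, 261↦14, 300↦15, 314↦10, 360↦18. The residue 2 repeats (at 2 and 154), and 154 − 2 = 152 = 8·19.

Yes: 2 and 154.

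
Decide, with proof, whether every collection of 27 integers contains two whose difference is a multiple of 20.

Yes.

There are exactly 20 possible remainders on division by 20.
With 27 integers and only 20 classes, the pigeonhole principle forces two of them, say a and b, into the same class.
Equal remainders mean a − b ≡ 0 (mod 20), so 20 divides their difference.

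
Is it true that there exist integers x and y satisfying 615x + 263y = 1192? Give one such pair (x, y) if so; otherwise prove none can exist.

x = 105, y = -241

Since gcd(615, 263) = 1, every integer is an integer combination of 615 and 263.
Euclidean algorithm: 615 = 2·263 + 89, 263 = 2·89 + 85, 89 = 1·85 + 4, 85 = 21·4 + 1, 4 = 4·1 + 0.
Unwinding: 1 = 85 − 21·4 = 85 − 21·(89 − 1·85) = −21·89 + 22·85 = −21·89 + 22·(263 − 2·89) = 22·263 − 65·89 = 22·263 − 65·(615 − 2·263) = −65·615 + 152·263, i.e. 615·(-65) + 263·152 = 1.
Multiplying through by 1192: x = (-65)·1192 = -77480, y = 152·1192 = 181184 is a solution.
Adding 295·263 to x and subtracting 295·615 from y gives the tidier solution (105, -241).
Check: 615·105 + 263·(-241) = 64575 − 63383 = 1192. ✓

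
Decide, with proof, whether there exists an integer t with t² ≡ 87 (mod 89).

t = 40

t = 40 works: 40² = 1600, and 1600 − 87 = 1513 = 17·89.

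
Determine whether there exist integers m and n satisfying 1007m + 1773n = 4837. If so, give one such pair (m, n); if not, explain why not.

m = 1769, n = -1002

Since gcd(1007, 1773) = 1, every integer is an integer combination of 1007 and 1773.
Dividing repeatedly: 1773 = 1·1007 + 766, 1007 = 1·766 + 241, 766 = 3·241 + 43, 241 = 5·43 + 26, 43 = 1·26 + 17, 26 = 1·17 + 9, 17 = 1·9 + 8, 9 = 1·8 + 1, 8 = 8·1 + 0.
Working back up the chain: 1 = 9 − 1·8 = 9 − (17 − 1·9) = −17 + 2·9 = −17 + 2·(26 − 1·17) = 2·26 − 3·17 = 2·26 − 3·(43 − 1·26) = −3·43 + 5·26 = −3·43 + 5·(241 − 5·43) = 5·241 − 28·43 = 5·241 − 28·(766 − 3·241) = −28·766 + 89·241 = −28·766 + 89·(1007 − 1·766) = 89·1007 − 117·766 = 89·1007 − 117·(1773 − 1·1007) = −117·1773 + 206·1007. So 1007·206 + 1773·(-117) = 1.
Times 4837: 1007·996422 + 1773·(-565929) = 4837, so (996422, -565929) solves it.
Subtracting 561·1773 from m and adding 561·1007 to n gives the tidier solution (1769, -1002).
Indeed 1007·1769 + 1773·(-1002) = 1781383 − 1776546 = 4837.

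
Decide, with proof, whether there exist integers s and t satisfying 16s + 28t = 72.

Every value of 16s + 28t is a multiple of gcd(16, 28) = 4; since 4 ∣ 72, solutions exist.
Dividing through by 4 reduces the equation to 4s + 7t = 18.
Euclidean algorithm: 7 = 1·4 + 3, 4 = 1·3 + 1, 3 = 3·1 + 0.
Unwinding: 1 = 4 − 1·3 = 4 − (7 − 1·4) = −7 + 2·4, i.e. 4·2 + 7·(-1) = 1.
Scaling by 18 gives the particular solution (s, t) = (36, -18).
Subtracting 5·7 from s and adding 5·4 to t gives the tidier solution (1, 2).
Indeed 16·1 + 28·2 = 16 + 56 = 72.

s = 1, t = 2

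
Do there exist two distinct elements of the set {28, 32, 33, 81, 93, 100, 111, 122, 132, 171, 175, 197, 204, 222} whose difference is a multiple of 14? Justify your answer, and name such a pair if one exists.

Residues mod 14: 28↦0, 32↦4, 33↦5, 81↦11, 93↦9, 100↦2, 111↦13, 122↦10, 132↦6, 171↦3, 175↦7, 197↦1, 204↦8, 222↦12.
No residue repeats among the 14 elements, so no pair has difference ≡ 0 (mod 14).

No such pair exists.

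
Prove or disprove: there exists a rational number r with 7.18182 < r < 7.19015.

Scale by 16: the interval becomes (114.90912, 115.04240), which contains the integer 115.
So r = 115/16 works: it is a ratio of integers, and dividing 16·7.18182 < 115 < 16·7.19015 through by 16 gives 7.18182 < 115/16 < 7.19015.

r = 115/16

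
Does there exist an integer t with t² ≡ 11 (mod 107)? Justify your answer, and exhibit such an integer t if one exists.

t = 92

Take t = 92. Then 92² = 8464 = 79·107 + 11, so 92² ≡ 11 (mod 107).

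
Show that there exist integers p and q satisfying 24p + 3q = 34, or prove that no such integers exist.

gcd(24, 3) = 3, so every integer of the form 24p + 3q is a multiple of 3.
However 34 leaves remainder 1 on division by 3.
Therefore 24p + 3q = 34 has no solution in integers.

No, no such integers exist.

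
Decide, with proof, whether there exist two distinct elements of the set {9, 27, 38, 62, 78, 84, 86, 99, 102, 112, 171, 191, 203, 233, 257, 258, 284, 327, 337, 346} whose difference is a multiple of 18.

9 and 27 are such a pair.

Reduce each element mod 18: 9↦9, 27↦9, 38↦2, 62↦8, 78↦6, 84↦12, 86↦14, 99↦9, 102↦12, 112↦4, 171↦9, 191↦11, 203↦5, 233↦17, 257↦5, 258↦6, 284↦14, 327↦3, 337↦13, 346↦4. The residue 9 repeats (at 9 and 27), and 27 − 9 = 18 = 1·18.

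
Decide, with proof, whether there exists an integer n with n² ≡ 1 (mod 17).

n = 16

Take n = 16. Then 16² = 256 = 15·17 + 1, so 16² ≡ 1 (mod 17).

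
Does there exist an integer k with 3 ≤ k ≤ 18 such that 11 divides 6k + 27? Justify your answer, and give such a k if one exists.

k = 12

Scanning upward from k = 3 gives 45, 51, 57, 63, 69, 75, 81, 87, 93, none divisible by 11. At k = 12 we get 6·12 + 27 = 99, and 99 = 11·9.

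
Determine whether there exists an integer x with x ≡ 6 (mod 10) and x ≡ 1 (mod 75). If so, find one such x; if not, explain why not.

The moduli are not coprime: gcd(10, 75) = 5. Compatibility requires 5 ∣ (1 − 6) = -5, which holds, so solutions exist.
The integers ≡ 6 (mod 10) are 6, 16, 26, 36, 46, 56, 66, 76, …; their remainders mod 75 are 6, 16, 26, 36, 46, 56, 66, 1, so x = 76 is the first that is ≡ 1 (mod 75).
Check: 76 mod 10 = 6, 76 mod 75 = 1. ✓

x = 76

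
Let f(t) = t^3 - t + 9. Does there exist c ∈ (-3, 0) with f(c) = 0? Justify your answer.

f(-3) = -15 and f(0) = 9, which have opposite signs.
As a polynomial, f is continuous on every closed interval.
The Intermediate Value Theorem then guarantees some c ∈ (-3, 0) with f(c) = 0.

Yes, such a c exists.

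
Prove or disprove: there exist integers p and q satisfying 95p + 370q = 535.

p = 29, q = -6

Since gcd(95, 370) = 5 and 535 = 5·107, Bézout's identity guarantees a solution.
Dividing through by 5 reduces the equation to 19p + 74q = 107.
Dividing repeatedly: 74 = 3·19 + 17, 19 = 1·17 + 2, 17 = 8·2 + 1, 2 = 2·1 + 0.
Working back up the chain: 1 = 17 − 8·2 = 17 − 8·(19 − 1·17) = −8·19 + 9·17 = −8·19 + 9·(74 − 3·19) = 9·74 − 35·19. So 19·(-35) + 74·9 = 1.
Multiplying through by 107: p = (-35)·107 = -3745, q = 9·107 = 963 is a solution.
The general solution is p = -3745 + 74k, q = 963 − 19k; taking k = 51 gives the smaller pair p = 29, q = -6.
Indeed 95·29 + 370·(-6) = 2755 − 2220 = 535.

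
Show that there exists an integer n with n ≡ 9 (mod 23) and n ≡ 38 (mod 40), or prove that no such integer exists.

gcd(23, 40) = 1, so the Chinese Remainder Theorem guarantees exactly one residue class mod 920 satisfying both.
Write n = 9 + 23t and require 9 + 23t ≡ 38 (mod 40), i.e. 23t ≡ 29 (mod 40).
Note 23·7 = 161 ≡ 1 (mod 40) (as 161 − 1 = 4·40), so 23⁻¹ ≡ 7.
Therefore t ≡ 7·29 = 203 ≡ 3 (mod 40).
With t = 3: n = 9 + 23·3 = 78.
Verify: 78 = 3·23 + 9 and 78 = 1·40 + 38. ✓

n = 78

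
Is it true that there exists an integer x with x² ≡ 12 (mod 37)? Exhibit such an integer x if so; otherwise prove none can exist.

Take x = 7. Then 7² = 49 = 1·37 + 12, so 7² ≡ 12 (mod 37).

x = 7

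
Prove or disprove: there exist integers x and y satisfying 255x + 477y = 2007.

x = 6, y = 1

Every value of 255x + 477y is a multiple of gcd(255, 477) = 3; since 3 ∣ 2007, solutions exist.
Dividing through by 3 reduces the equation to 85x + 159y = 669.
Run the Euclidean algorithm on 159 and 85: 159 = 1·85 + 74, 85 = 1·74 + 11, 74 = 6·11 + 8, 11 = 1·8 + 3, 8 = 2·3 + 2, 3 = 1·2 + 1, 2 = 2·1 + 0.
Working back up the chain: 1 = 3 − 1·2 = 3 − (8 − 2·3) = −8 + 3·3 = −8 + 3·(11 − 1·8) = 3·11 − 4·8 = 3·11 − 4·(74 − 6·11) = −4·74 + 27·11 = −4·74 + 27·(85 − 1·74) = 27·85 − 31·74 = 27·85 − 31·(159 − 1·85) = −31·159 + 58·85. So 85·58 + 159·(-31) = 1.
Times 669: 85·38802 + 159·(-20739) = 669, so (38802, -20739) solves it.
Shifting by a multiple of (159, −85) keeps it a solution: x = 38802 − 244·159 = 6, y = -20739 + 244·85 = 1.
Indeed 255·6 + 477·1 = 1530 + 477 = 2007.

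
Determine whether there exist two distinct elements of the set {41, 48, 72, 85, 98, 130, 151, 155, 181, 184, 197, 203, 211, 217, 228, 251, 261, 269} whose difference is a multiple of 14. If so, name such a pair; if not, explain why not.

Yes: 41 and 181.

Reduce each element mod 14: 41↦13, 48↦6, 72↦2, 85↦1, 98↦0, 130↦4, 151↦11, 155↦1, 181↦13, 184↦2, 197↦1, 203↦7, 211↦1, 217↦7, 228↦4, 251↦13, 261↦9, 269↦3. The residue 13 repeats (at 41 and 181), and 181 − 41 = 140 = 10·14.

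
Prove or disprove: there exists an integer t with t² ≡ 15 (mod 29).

No such integer exists.

29 is prime, so by Euler's criterion 15 is a square mod 29 iff 15^((29−1)/2) = 15^14 ≡ 1 (mod 29).
Squaring successively (mod 29): 15^2 = 225 ≡ 22; 15^4 ≡ 22² = 484 ≡ 20; 15^8 ≡ 20² = 400 ≡ 23.
Since 14 = 8 + 4 + 2, 15^14 ≡ 23 · 20 · 22; multiplying out mod 29: 23·20 = 460 ≡ 25, then 25·22 = 550 ≡ 28. Thus 15^14 ≡ 28 ≡ −1 (mod 29).
The value −1 means 15 is a non-residue modulo 29, so t² ≡ 15 (mod 29) is impossible.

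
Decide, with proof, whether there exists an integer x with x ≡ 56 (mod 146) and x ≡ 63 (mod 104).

No, no such integer exists.

Both moduli are multiples of 2 = gcd(146, 104), so any solution would satisfy x ≡ 56 and x ≡ 63 modulo 2 simultaneously.
These are incompatible: 56 − 63 = -7 is not divisible by 2.
Hence the system has no solution.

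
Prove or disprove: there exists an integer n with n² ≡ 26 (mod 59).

n = 12

n = 12 works: 12² = 144, and 144 − 26 = 118 = 2·59.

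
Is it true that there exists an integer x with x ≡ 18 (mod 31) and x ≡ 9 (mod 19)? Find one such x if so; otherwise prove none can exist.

x = 142

The moduli 31 and 19 are coprime, so by the Chinese Remainder Theorem a unique solution modulo 589 exists.
Write x = 18 + 31t and require 18 + 31t ≡ 9 (mod 19), i.e. 31t ≡ 10 (mod 19).
31 ≡ 12 (mod 19), so this reads 12t ≡ 10 (mod 19). Note 12·8 = 96 ≡ 1 (mod 19) (as 96 − 1 = 5·19), so 12⁻¹ ≡ 8.
Multiplying by 8: t ≡ 8·10 = 80 ≡ 4 (mod 19).
Taking t = 4 gives x = 18 + 31·4 = 142.
Verify: 142 = 4·31 + 18 and 142 = 7·19 + 9. ✓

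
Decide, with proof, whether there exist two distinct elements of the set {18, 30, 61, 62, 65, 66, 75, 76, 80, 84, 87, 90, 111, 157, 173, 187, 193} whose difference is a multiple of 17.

Residues mod 17: 18↦1, 30↦13, 61↦10, 62↦11, 65↦14, 66↦15, 75↦7, 76↦8, 80↦12, 84↦16, 87↦2, 90↦5, 111↦9, 157↦4, 173↦3, 187↦0, 193↦6.
No residue repeats among the 17 elements, so no pair has difference ≡ 0 (mod 17).

No such pair exists.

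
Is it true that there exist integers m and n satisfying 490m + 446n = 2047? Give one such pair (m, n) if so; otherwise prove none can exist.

No, no such integers exist.

gcd(490, 446) = 2, so every integer of the form 490m + 446n is a multiple of 2.
But 2047 = 2·1023 + 1, so 2 ∤ 2047.
Hence no integers m, n satisfy the equation.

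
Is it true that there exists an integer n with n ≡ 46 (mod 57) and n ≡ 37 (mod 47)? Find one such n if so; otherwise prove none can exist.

The moduli 57 and 47 are coprime, so by the Chinese Remainder Theorem a unique solution modulo 2679 exists.
Write n = 46 + 57t and require 46 + 57t ≡ 37 (mod 47), i.e. 57t ≡ 38 (mod 47).
57 ≡ 10 (mod 47), so this reads 10t ≡ 38 (mod 47). Since 10·33 = 330 = 7·47 + 1, the inverse of 10 mod 47 is 33.
Therefore t ≡ 33·38 = 1254 ≡ 32 (mod 47).
Taking t = 32 gives n = 46 + 57·32 = 1870.
Check: 1870 mod 57 = 46, 1870 mod 47 = 37. ✓

n = 1870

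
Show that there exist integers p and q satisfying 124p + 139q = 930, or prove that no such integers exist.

p = 77, q = -62

124 and 139 are coprime, so 124p + 139q ranges over all of ℤ.
Euclidean algorithm: 139 = 1·124 + 15, 124 = 8·15 + 4, 15 = 3·4 + 3, 4 = 1·3 + 1, 3 = 3·1 + 0.
Back-substituting, 1 = 4 − 1·3 = 4 − (15 − 3·4) = −15 + 4·4 = −15 + 4·(124 − 8·15) = 4·124 − 33·15 = 4·124 − 33·(139 − 1·124) = −33·139 + 37·124; that is, 124·37 + 139·(-33) = 1.
Multiplying through by 930: p = 37·930 = 34410, q = (-33)·930 = -30690 is a solution.
The general solution is p = 34410 + 139k, q = -30690 − 124k; taking k = -247 gives the smaller pair p = 77, q = -62.
Indeed 124·77 + 139·(-62) = 9548 − 8618 = 930.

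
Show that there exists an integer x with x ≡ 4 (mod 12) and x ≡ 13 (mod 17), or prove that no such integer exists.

x = 64

Since 12 and 17 share no common factor, CRT says the pair of congruences has a solution (unique mod 204).
Any solution of the first congruence is x = 4 + 12t; substituting into the second, 12t ≡ 13 − 4 ≡ 9 (mod 17).
To invert 12 modulo 17: 17 = 1·12 + 5, 12 = 2·5 + 2, 5 = 2·2 + 1, 2 = 2·1 + 0, and unwinding, 1 = 5 − 2·2 = 5 − 2·(12 − 2·5) = −2·12 + 5·5 = −2·12 + 5·(17 − 1·12) = 5·17 − 7·12. Thus 12⁻¹ ≡ -7 ≡ 10 (mod 17).
Therefore t ≡ 10·9 = 90 ≡ 5 (mod 17).
Taking t = 5 gives x = 4 + 12·5 = 64.
Verify: 64 = 5·12 + 4 and 64 = 3·17 + 13. ✓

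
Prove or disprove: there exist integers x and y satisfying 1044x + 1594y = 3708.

x = 86, y = -54

Every value of 1044x + 1594y is a multiple of gcd(1044, 1594) = 2; since 2 ∣ 3708, solutions exist.
Dividing through by 2 reduces the equation to 522x + 797y = 1854.
Dividing repeatedly: 797 = 1·522 + 275, 522 = 1·275 + 247, 275 = 1·247 + 28, 247 = 8·28 + 23, 28 = 1·23 + 5, 23 = 4·5 + 3, 5 = 1·3 + 2, 3 = 1·2 + 1, 2 = 2·1 + 0.
Working back up the chain: 1 = 3 − 1·2 = 3 − (5 − 1·3) = −5 + 2·3 = −5 + 2·(23 − 4·5) = 2·23 − 9·5 = 2·23 − 9·(28 − 1·23) = −9·28 + 11·23 = −9·28 + 11·(247 − 8·28) = 11·247 − 97·28 = 11·247 − 97·(275 − 1·247) = −97·275 + 108·247 = −97·275 + 108·(522 − 1·275) = 108·522 − 205·275 = 108·522 − 205·(797 − 1·522) = −205·797 + 313·522. So 522·313 + 797·(-205) = 1.
Times 1854: 522·580302 + 797·(-380070) = 1854, so (580302, -380070) solves it.
The general solution is x = 580302 + 797k, y = -380070 − 522k; taking k = -728 gives the smaller pair x = 86, y = -54.
Indeed 1044·86 + 1594·(-54) = 89784 − 86076 = 3708.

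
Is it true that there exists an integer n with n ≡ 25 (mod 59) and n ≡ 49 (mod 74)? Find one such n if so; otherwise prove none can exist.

n = 1677

gcd(59, 74) = 1, so the Chinese Remainder Theorem guarantees exactly one residue class mod 4366 satisfying both.
Any solution of the first congruence is n = 25 + 59t; substituting into the second, 59t ≡ 49 − 25 ≡ 24 (mod 74).
To invert 59 modulo 74: 74 = 1·59 + 15, 59 = 3·15 + 14, 15 = 1·14 + 1, 14 = 14·1 + 0, and unwinding, 1 = 15 − 1·14 = 15 − (59 − 3·15) = −59 + 4·15 = −59 + 4·(74 − 1·59) = 4·74 − 5·59. Thus 59⁻¹ ≡ -5 ≡ 69 (mod 74).
Multiplying by 69: t ≡ 69·24 = 1656 ≡ 28 (mod 74).
Taking t = 28 gives n = 25 + 59·28 = 1677.
Verify: 1677 = 28·59 + 25 and 1677 = 22·74 + 49. ✓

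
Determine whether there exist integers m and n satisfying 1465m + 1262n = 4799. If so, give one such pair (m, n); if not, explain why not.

1465 and 1262 are coprime, so 1465m + 1262n ranges over all of ℤ.
Dividing repeatedly: 1465 = 1·1262 + 203, 1262 = 6·203 + 44, 203 = 4·44 + 27, 44 = 1·27 + 17, 27 = 1·17 + 10, 17 = 1·10 + 7, 10 = 1·7 + 3, 7 = 2·3 + 1, 3 = 3·1 + 0.
Unwinding: 1 = 7 − 2·3 = 7 − 2·(10 − 1·7) = −2·10 + 3·7 = −2·10 + 3·(17 − 1·10) = 3·17 − 5·10 = 3·17 − 5·(27 − 1·17) = −5·27 + 8·17 = −5·27 + 8·(44 − 1·27) = 8·44 − 13·27 = 8·44 − 13·(203 − 4·44) = −13·203 + 60·44 = −13·203 + 60·(1262 − 6·203) = 60·1262 − 373·203 = 60·1262 − 373·(1465 − 1·1262) = −373·1465 + 433·1262, i.e. 1465·(-373) + 1262·433 = 1.
Scaling by 4799 gives the particular solution (m, n) = (-1790027, 2077967).
Adding 1419·1262 to m and subtracting 1419·1465 from n gives the tidier solution (751, -868).
Check: 1465·751 + 1262·(-868) = 1100215 − 1095416 = 4799. ✓

m = 751, n = -868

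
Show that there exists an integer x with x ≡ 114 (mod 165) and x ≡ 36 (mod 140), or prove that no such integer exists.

gcd(165, 140) = 5. If x ≡ 114 (mod 165) and x ≡ 36 (mod 140), then x ≡ 114 (mod 5) and x ≡ 36 (mod 5).
However 114 ≡ 4 and 36 ≡ 1 (mod 5), and 4 ≠ 1.
Hence the system has no solution.

There is no such integer.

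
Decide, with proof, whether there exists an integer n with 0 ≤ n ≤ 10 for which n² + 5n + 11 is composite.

At n = 7: 7² + 5·7 + 11 = 95 = 5·19, which is composite.

n = 7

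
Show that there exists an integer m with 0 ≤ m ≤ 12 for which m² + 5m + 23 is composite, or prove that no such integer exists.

No such integer m in that range exists.

The values for m = 0, 1, …, 12 are 23, 29, 37, 47, 59, 73, 89, 107, 127, 149, 173, 199, 227, and each of these is prime.
So no value in the range makes the expression composite.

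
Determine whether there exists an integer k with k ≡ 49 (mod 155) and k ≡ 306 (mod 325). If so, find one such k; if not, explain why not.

Reduce both congruences modulo 5, which divides 155 and 325: they say k ≡ 49 (mod 5) and k ≡ 306 (mod 5).
However 49 ≡ 4 and 306 ≡ 1 (mod 5), and 4 ≠ 1.
So no integer satisfies both congruences.

No, no such integer exists.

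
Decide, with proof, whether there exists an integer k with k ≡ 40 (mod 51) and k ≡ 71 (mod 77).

Since 51 and 77 share no common factor, CRT says the pair of congruences has a solution (unique mod 3927).
Any solution of the first congruence is k = 40 + 51t; substituting into the second, 51t ≡ 71 − 40 ≡ 31 (mod 77).
Note 51·74 = 3774 ≡ 1 (mod 77) (as 3774 − 1 = 49·77), so 51⁻¹ ≡ 74.
Multiplying by 74: t ≡ 74·31 = 2294 ≡ 61 (mod 77).
Taking t = 61 gives k = 40 + 51·61 = 3151.
Check: 3151 mod 51 = 40, 3151 mod 77 = 71. ✓

k = 3151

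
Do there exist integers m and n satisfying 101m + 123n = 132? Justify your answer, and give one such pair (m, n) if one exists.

m = 117, n = -95

Since gcd(101, 123) = 1, every integer is an integer combination of 101 and 123.
Euclidean algorithm: 123 = 1·101 + 22, 101 = 4·22 + 13, 22 = 1·13 + 9, 13 = 1·9 + 4, 9 = 2·4 + 1, 4 = 4·1 + 0.
Working back up the chain: 1 = 9 − 2·4 = 9 − 2·(13 − 1·9) = −2·13 + 3·9 = −2·13 + 3·(22 − 1·13) = 3·22 − 5·13 = 3·22 − 5·(101 − 4·22) = −5·101 + 23·22 = −5·101 + 23·(123 − 1·101) = 23·123 − 28·101. So 101·(-28) + 123·23 = 1.
Times 132: 101·(-3696) + 123·3036 = 132, so (-3696, 3036) solves it.
Adding 31·123 to m and subtracting 31·101 from n gives the tidier solution (117, -95).
Check: 101·117 + 123·(-95) = 11817 − 11685 = 132. ✓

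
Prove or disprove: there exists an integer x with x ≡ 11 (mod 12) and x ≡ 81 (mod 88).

gcd(12, 88) = 4. If x ≡ 11 (mod 12) and x ≡ 81 (mod 88), then x ≡ 11 (mod 4) and x ≡ 81 (mod 4).
However 11 ≡ 3 and 81 ≡ 1 (mod 4), and 3 ≠ 1.
So no integer satisfies both congruences.

There is no such integer.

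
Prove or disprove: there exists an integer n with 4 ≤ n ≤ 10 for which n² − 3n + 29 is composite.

n = 5

At n = 5: 5² − 3·5 + 29 = 39 = 3·13, which is composite.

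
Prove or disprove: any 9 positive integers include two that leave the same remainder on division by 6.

Yes, this is always true.

There are exactly 6 possible remainders on division by 6.
Placing 9 integers into 6 classes, some class receives at least two — say a and b.
So a and b have equal remainders mod 6, which is exactly what was to be shown.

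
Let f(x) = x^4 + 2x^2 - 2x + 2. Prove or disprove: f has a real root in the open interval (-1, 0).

f has no root in that interval.

f(-1) = 7 and f(0) = 2, both positive, so a sign-change argument is unavailable; we show f keeps this sign on the whole interval.
Substitute x = −u, where 0 < u < 1 on the interval. Expanding, f(−u) = u^4 + 2u^2 + 2u + 2.
All 4 nonzero coefficients of this polynomial in u are positive; hence for u > 0 the value is a sum of positive terms (the constant 2 among them).
So f is strictly positive on (-1, 0); no root exists in the interval.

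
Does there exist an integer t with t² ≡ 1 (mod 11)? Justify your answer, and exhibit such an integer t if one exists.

Take t = 1. Then 1² = 1, and since 0 ≤ 1 < 11 this is already reduced: 1² ≡ 1 (mod 11).

t = 1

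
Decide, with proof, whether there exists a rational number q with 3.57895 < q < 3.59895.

Scale by 12: the interval becomes (42.94740, 43.18740), which contains the integer 43.
So q = 43/12 works: it is a ratio of integers, and dividing 12·3.57895 < 43 < 12·3.59895 through by 12 gives 3.57895 < 43/12 < 3.59895.

q = 43/12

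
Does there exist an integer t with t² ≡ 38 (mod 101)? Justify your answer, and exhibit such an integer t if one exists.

101 is prime, so by Euler's criterion 38 is a square mod 101 iff 38^((101−1)/2) = 38^50 ≡ 1 (mod 101).
Repeated squaring mod 101: 38^2 = 1444 ≡ 30; 38^4 ≡ 30² = 900 ≡ 92; 38^8 ≡ 92² = 8464 ≡ 81; 38^16 ≡ 81² = 6561 ≡ 97; 38^32 ≡ 97² = 9409 ≡ 16.
Since 50 = 32 + 16 + 2, 38^50 ≡ 16 · 97 · 30; multiplying out mod 101: 16·97 = 1552 ≡ 37, then 37·30 = 1110 ≡ 100. Thus 38^50 ≡ 100 ≡ −1 (mod 101).
The value −1 means 38 is a non-residue modulo 101, so t² ≡ 38 (mod 101) is impossible.

There is no such integer.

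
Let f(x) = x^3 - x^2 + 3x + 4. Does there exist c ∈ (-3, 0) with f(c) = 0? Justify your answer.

f(-3) = -41 and f(0) = 4, which have opposite signs.
As a polynomial, f is continuous on every closed interval.
So by the Intermediate Value Theorem there is a c strictly between -3 and 0 with f(c) = 0.

Such a root exists.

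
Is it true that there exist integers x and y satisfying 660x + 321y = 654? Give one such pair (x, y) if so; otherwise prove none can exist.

x = 72, y = -146

gcd(660, 321) = 3, and 3 divides 654, so integer solutions exist.
Dividing through by 3 reduces the equation to 220x + 107y = 218.
Euclidean algorithm: 220 = 2·107 + 6, 107 = 17·6 + 5, 6 = 1·5 + 1, 5 = 5·1 + 0.
Back-substituting, 1 = 6 − 1·5 = 6 − (107 − 17·6) = −107 + 18·6 = −107 + 18·(220 − 2·107) = 18·220 − 37·107; that is, 220·18 + 107·(-37) = 1.
Multiplying through by 218: x = 18·218 = 3924, y = (-37)·218 = -8066 is a solution.
Subtracting 36·107 from x and adding 36·220 to y gives the tidier solution (72, -146).
Check: 660·72 + 321·(-146) = 47520 − 46866 = 654. ✓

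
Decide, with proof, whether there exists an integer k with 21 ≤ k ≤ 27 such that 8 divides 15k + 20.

At k = 21, 15·21 + 20 = 335 ≡ 7 (mod 8), and each step in k adds 15 ≡ 7 (mod 8), giving residues 7, 6, 5, 4, 3, 2, 1 for k = 21, 22, …, 27.
The residue 0 does not occur, so no k in [21, 27] makes 15k + 20 a multiple of 8.

No such integer k in that range exists.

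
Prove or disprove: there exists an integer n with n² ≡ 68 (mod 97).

No such integer exists.

97 is prime, so by Euler's criterion 68 is a square mod 97 iff 68^((97−1)/2) = 68^48 ≡ 1 (mod 97).
Squaring successively (mod 97): 68^2 = 4624 ≡ 65; 68^4 ≡ 65² = 4225 ≡ 54; 68^8 ≡ 54² = 2916 ≡ 6; 68^16 ≡ 6² = 36 ≡ 36; 68^32 ≡ 36² = 1296 ≡ 35.
Since 48 = 32 + 16, 68^48 ≡ 35 · 36; multiplying out mod 97: 35·36 = 1260 ≡ 96. Thus 68^48 ≡ 96 ≡ −1 (mod 97).
The value −1 means 68 is a non-residue modulo 97, so n² ≡ 68 (mod 97) is impossible.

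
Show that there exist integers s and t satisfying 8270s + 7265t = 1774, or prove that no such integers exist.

Both 8270 and 7265 are divisible by gcd(8270, 7265) = 5, hence so is any combination 8270s + 7265t.
However 1774 leaves remainder 4 on division by 5.
So the equation is unsolvable over ℤ.

No such integers exist.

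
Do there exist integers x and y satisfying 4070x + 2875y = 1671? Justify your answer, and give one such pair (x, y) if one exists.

There are no such integers.

Any value of 4070x + 2875y is a multiple of gcd(4070, 2875) = 5.
But 1671 is not a multiple of 5 (it leaves remainder 1).
Therefore 4070x + 2875y = 1671 has no solution in integers.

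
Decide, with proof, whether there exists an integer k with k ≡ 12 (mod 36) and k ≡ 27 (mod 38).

No, no such integer exists.

Reduce both congruences modulo 2, which divides 36 and 38: they say k ≡ 12 (mod 2) and k ≡ 27 (mod 2).
But 12 mod 2 = 0 while 27 mod 2 = 1, a contradiction.
Therefore no such k exists.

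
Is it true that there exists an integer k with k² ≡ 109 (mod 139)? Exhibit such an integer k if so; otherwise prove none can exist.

No such integer exists.

Apply Euler's criterion with the prime 139: 109 is a quadratic residue iff 109^69 ≡ 1 (mod 139), and a non-residue iff it is ≡ −1.
Squaring successively (mod 139): 109^2 = 11881 ≡ 66; 109^4 ≡ 66² = 4356 ≡ 47; 109^8 ≡ 47² = 2209 ≡ 124; 109^16 ≡ 124² = 15376 ≡ 86; 109^32 ≡ 86² = 7396 ≡ 29; 109^64 ≡ 29² = 841 ≡ 7.
Since 69 = 64 + 4 + 1, 109^69 ≡ 7 · 47 · 109; multiplying out mod 139: 7·47 = 329 ≡ 51, then 51·109 = 5559 ≡ 138. Thus 109^69 ≡ 138 ≡ −1 (mod 139).
The value −1 means 109 is a non-residue modulo 139, so k² ≡ 109 (mod 139) is impossible.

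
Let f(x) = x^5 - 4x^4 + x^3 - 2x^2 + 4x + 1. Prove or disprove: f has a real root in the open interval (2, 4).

Such a root exists.

f(2) = -23 and f(4) = 49, which have opposite signs.
Since f is a polynomial it is continuous on [2, 4].
By the Intermediate Value Theorem, f takes the value 0 somewhere in the open interval.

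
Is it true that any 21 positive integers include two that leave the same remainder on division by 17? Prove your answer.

There are exactly 17 possible remainders on division by 17.
With 21 integers and only 17 classes, the pigeonhole principle forces two of them, say a and b, into the same class.
That is, a and b leave the same remainder on division by 17, as claimed.

Yes.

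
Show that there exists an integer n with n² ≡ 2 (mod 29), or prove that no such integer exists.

No such integer exists.

29 is prime, so by Euler's criterion 2 is a square mod 29 iff 2^((29−1)/2) = 2^14 ≡ 1 (mod 29).
Squaring successively (mod 29): 2^2 = 4 ≡ 4; 2^4 ≡ 4² = 16 ≡ 16; 2^8 ≡ 16² = 256 ≡ 24.
Since 14 = 8 + 4 + 2, 2^14 ≡ 24 · 16 · 4; multiplying out mod 29: 24·16 = 384 ≡ 7, then 7·4 = 28 ≡ 28. Thus 2^14 ≡ 28 ≡ −1 (mod 29).
By Euler's criterion 2 is a quadratic non-residue mod 29: no n satisfies n² ≡ 2 (mod 29).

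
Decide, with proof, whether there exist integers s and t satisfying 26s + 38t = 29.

Both 26 and 38 are divisible by gcd(26, 38) = 2, hence so is any combination 26s + 38t.
However 29 leaves remainder 1 on division by 2.
Hence no integers s, t satisfy the equation.

No, no such integers exist.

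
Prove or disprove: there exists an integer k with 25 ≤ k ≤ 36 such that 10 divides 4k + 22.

k = 27

At k = 27 we get 4·27 + 22 = 130, and 130 = 10·13.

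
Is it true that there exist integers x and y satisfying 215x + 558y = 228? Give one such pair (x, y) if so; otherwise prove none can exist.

x = 258, y = -99

Since gcd(215, 558) = 1, every integer is an integer combination of 215 and 558.
Dividing repeatedly: 558 = 2·215 + 128, 215 = 1·128 + 87, 128 = 1·87 + 41, 87 = 2·41 + 5, 41 = 8·5 + 1, 5 = 5·1 + 0.
Back-substituting, 1 = 41 − 8·5 = 41 − 8·(87 − 2·41) = −8·87 + 17·41 = −8·87 + 17·(128 − 1·87) = 17·128 − 25·87 = 17·128 − 25·(215 − 1·128) = −25·215 + 42·128 = −25·215 + 42·(558 − 2·215) = 42·558 − 109·215; that is, 215·(-109) + 558·42 = 1.
Multiplying through by 228: x = (-109)·228 = -24852, y = 42·228 = 9576 is a solution.
Shifting by a multiple of (558, −215) keeps it a solution: x = -24852 + 45·558 = 258, y = 9576 − 45·215 = -99.
Check: 215·258 + 558·(-99) = 55470 − 55242 = 228. ✓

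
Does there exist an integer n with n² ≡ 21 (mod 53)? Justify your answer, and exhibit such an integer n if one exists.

There is no such integer.

Apply Euler's criterion with the prime 53: 21 is a quadratic residue iff 21^26 ≡ 1 (mod 53), and a non-residue iff it is ≡ −1.
Repeated squaring mod 53: 21^2 = 441 ≡ 17; 21^4 ≡ 17² = 289 ≡ 24; 21^8 ≡ 24² = 576 ≡ 46; 21^16 ≡ 46² = 2116 ≡ 49.
Since 26 = 16 + 8 + 2, 21^26 ≡ 49 · 46 · 17; multiplying out mod 53: 49·46 = 2254 ≡ 28, then 28·17 = 476 ≡ 52. Thus 21^26 ≡ 52 ≡ −1 (mod 53).
The value −1 means 21 is a non-residue modulo 53, so n² ≡ 21 (mod 53) is impossible.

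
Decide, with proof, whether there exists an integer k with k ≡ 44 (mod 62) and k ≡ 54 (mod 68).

gcd(62, 68) = 2. A simultaneous solution exists iff 44 ≡ 54 (mod 2); here 44 mod 2 = 0 = 54 mod 2, so it does.
Put k = 44 + 62t, so we need 62t ≡ 10 (mod 68), equivalently (divide by 2) 31t ≡ 5 (mod 34).
Note 31·11 = 341 ≡ 1 (mod 34) (as 341 − 1 = 10·34), so 31⁻¹ ≡ 11.
Multiplying by 11: t ≡ 11·5 = 55 ≡ 21 (mod 34).
Then k = 44 + 62·21 = 1346.
Check: 1346 mod 62 = 44, 1346 mod 68 = 54. ✓

k = 1346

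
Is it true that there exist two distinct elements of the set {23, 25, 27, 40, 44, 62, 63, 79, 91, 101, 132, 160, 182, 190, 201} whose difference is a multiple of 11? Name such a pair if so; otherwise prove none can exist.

Both 25 and 91 leave remainder 3 on division by 11; their difference 66 = 6·11 is a multiple of 11.

The pair (25, 91) works.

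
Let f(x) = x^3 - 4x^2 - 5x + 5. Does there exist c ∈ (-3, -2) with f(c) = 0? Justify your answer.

No such root exists.

The endpoint values f(-3) = -43 and f(-2) = -9 are both negative. Claim: f(x) < 0 for every x in (-3, -2).
Shift to the endpoint -2: with x = -2 − u (0 < u < 1), one computes f(-2 − u) = -u^3 - 10u^2 - 23u - 9.
All 4 nonzero coefficients of this polynomial in u are negative; hence for u > 0 the value is a sum of negative terms (the constant -9 among them).
Therefore f(x) < 0 throughout (-3, -2), and f has no zero there.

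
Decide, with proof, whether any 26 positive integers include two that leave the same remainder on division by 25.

Yes, this is always true.

There are exactly 25 possible remainders on division by 25.
With 26 integers and only 25 classes, the pigeonhole principle forces two of them, say a and b, into the same class.
So a and b have equal remainders mod 25, which is exactly what was to be shown.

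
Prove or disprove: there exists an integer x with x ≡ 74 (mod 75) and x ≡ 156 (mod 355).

No such integer exists.

Both moduli are multiples of 5 = gcd(75, 355), so any solution would satisfy x ≡ 74 and x ≡ 156 modulo 5 simultaneously.
However 74 ≡ 4 and 156 ≡ 1 (mod 5), and 4 ≠ 1.
Hence the system has no solution.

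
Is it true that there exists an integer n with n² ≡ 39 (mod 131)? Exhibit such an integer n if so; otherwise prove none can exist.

n = 68

n = 68 works: 68² = 4624, and 4624 − 39 = 4585 = 35·131.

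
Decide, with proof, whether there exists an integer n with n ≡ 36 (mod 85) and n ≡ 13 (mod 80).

No, no such integer exists.

gcd(85, 80) = 5. If n ≡ 36 (mod 85) and n ≡ 13 (mod 80), then n ≡ 36 (mod 5) and n ≡ 13 (mod 5).
However 36 ≡ 1 and 13 ≡ 3 (mod 5), and 1 ≠ 3.
So no integer satisfies both congruences.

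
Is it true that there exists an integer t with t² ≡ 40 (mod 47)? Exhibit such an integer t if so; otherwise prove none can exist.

Apply Euler's criterion with the prime 47: 40 is a quadratic residue iff 40^23 ≡ 1 (mod 47), and a non-residue iff it is ≡ −1.
Repeated squaring mod 47: 40^2 = 1600 ≡ 2; 40^4 ≡ 2² = 4 ≡ 4; 40^8 ≡ 4² = 16 ≡ 16; 40^16 ≡ 16² = 256 ≡ 21.
Since 23 = 16 + 4 + 2 + 1, 40^23 ≡ 21 · 4 · 2 · 40; multiplying out mod 47: 21·4 = 84 ≡ 37, then 37·2 = 74 ≡ 27, then 27·40 = 1080 ≡ 46. Thus 40^23 ≡ 46 ≡ −1 (mod 47).
The value −1 means 40 is a non-residue modulo 47, so t² ≡ 40 (mod 47) is impossible.

No such integer exists.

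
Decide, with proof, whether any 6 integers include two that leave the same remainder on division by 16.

No, the set {64, 65, 66, 67, 68, 69} is a counterexample.

Try 6 consecutive integers, 64, 65, …, 69. Their remainders mod 16 are 0, 1, 2, 3, 4, 5 — pairwise different, as any 6 ≤ 16 consecutive integers have distinct residues.
So no two of them leave the same remainder on division by 16; the claim fails for this set.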